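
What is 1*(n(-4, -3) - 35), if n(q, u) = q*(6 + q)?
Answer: -43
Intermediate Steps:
1*(n(-4, -3) - 35) = 1*(-4*(6 - 4) - 35) = 1*(-4*2 - 35) = 1*(-8 - 35) = 1*(-43) = -43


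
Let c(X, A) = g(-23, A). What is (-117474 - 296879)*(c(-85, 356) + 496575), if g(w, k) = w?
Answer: -205747810856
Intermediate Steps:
c(X, A) = -23
(-117474 - 296879)*(c(-85, 356) + 496575) = (-117474 - 296879)*(-23 + 496575) = -414353*496552 = -205747810856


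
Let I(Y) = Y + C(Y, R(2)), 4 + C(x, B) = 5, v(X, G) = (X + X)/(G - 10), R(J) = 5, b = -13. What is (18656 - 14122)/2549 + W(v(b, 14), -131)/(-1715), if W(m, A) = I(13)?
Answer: 1105732/624505 ≈ 1.7706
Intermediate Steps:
v(X, G) = 2*X/(-10 + G) (v(X, G) = (2*X)/(-10 + G) = 2*X/(-10 + G))
C(x, B) = 1 (C(x, B) = -4 + 5 = 1)
I(Y) = 1 + Y (I(Y) = Y + 1 = 1 + Y)
W(m, A) = 14 (W(m, A) = 1 + 13 = 14)
(18656 - 14122)/2549 + W(v(b, 14), -131)/(-1715) = (18656 - 14122)/2549 + 14/(-1715) = 4534*(1/2549) + 14*(-1/1715) = 4534/2549 - 2/245 = 1105732/624505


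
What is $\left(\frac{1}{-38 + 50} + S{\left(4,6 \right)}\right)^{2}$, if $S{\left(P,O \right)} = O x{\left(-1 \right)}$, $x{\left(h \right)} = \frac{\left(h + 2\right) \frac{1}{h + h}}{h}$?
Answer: $\frac{1369}{144} \approx 9.5069$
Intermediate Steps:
$x{\left(h \right)} = \frac{2 + h}{2 h^{2}}$ ($x{\left(h \right)} = \frac{\left(2 + h\right) \frac{1}{2 h}}{h} = \frac{\frac{1}{2} \frac{1}{h} \left(2 + h\right)}{h} = \frac{2 + h}{2 h^{2}}$)
$S{\left(P,O \right)} = \frac{O}{2}$ ($S{\left(P,O \right)} = O \frac{2 - 1}{2 \cdot 1} = O \frac{1}{2} \cdot 1 \cdot 1 = O \frac{1}{2} = \frac{O}{2}$)
$\left(\frac{1}{-38 + 50} + S{\left(4,6 \right)}\right)^{2} = \left(\frac{1}{-38 + 50} + \frac{1}{2} \cdot 6\right)^{2} = \left(\frac{1}{12} + 3\right)^{2} = \left(\frac{37}{12}\right)^{2} = \frac{1369}{144}$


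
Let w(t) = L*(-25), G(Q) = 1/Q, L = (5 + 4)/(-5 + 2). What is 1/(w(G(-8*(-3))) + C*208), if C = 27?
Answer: 1/5691 ≈ 0.00017572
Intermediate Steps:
L = -3 (L = 9/(-3) = 9*(-⅓) = -3)
G(Q) = 1/Q
w(t) = 75 (w(t) = -3*(-25) = 75)
1/(w(G(-8*(-3))) + C*208) = 1/(75 + 27*208) = 1/(75 + 5616) = 1/5691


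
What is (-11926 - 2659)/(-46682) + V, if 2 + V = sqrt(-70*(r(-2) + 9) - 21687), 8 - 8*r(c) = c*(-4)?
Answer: -78779/46682 + I*sqrt(22317) ≈ -1.6876 + 149.39*I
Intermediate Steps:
r(c) = 1 + c/2 (r(c) = 1 - c*(-4)/8 = 1 - (-1)*c/2 = 1 + c/2)
V = -2 + I*sqrt(22317) (V = -2 + sqrt(-70*((1 + (1/2)*(-2)) + 9) - 21687) = -2 + sqrt(-70*((1 - 1) + 9) - 21687) = -2 + sqrt(-70*(0 + 9) - 21687) = -2 + sqrt(-70*9 - 21687) = -2 + sqrt(-630 - 21687) = -2 + sqrt(-22317) = -2 + I*sqrt(22317) ≈ -2.0 + 149.39*I)
(-11926 - 2659)/(-46682) + V = (-11926 - 2659)/(-46682) + (-2 + I*sqrt(22317)) = -14585*(-1/46682) + (-2 + I*sqrt(22317)) = 14585/46682 + (-2 + I*sqrt(22317)) = -78779/46682 + I*sqrt(22317)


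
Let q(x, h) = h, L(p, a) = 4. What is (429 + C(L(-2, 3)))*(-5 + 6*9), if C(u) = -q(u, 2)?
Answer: 20923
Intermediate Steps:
C(u) = -2 (C(u) = -1*2 = -2)
(429 + C(L(-2, 3)))*(-5 + 6*9) = (429 - 2)*(-5 + 6*9) = 427*(-5 + 54) = 427*49 = 20923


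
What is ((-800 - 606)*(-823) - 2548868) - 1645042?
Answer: -3036772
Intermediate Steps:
((-800 - 606)*(-823) - 2548868) - 1645042 = (-1406*(-823) - 2548868) - 1645042 = (1157138 - 2548868) - 1645042 = -1391730 - 1645042 = -3036772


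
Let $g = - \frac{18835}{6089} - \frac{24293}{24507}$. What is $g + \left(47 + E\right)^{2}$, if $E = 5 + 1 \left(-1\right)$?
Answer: $\frac{387519833501}{149223123} \approx 2596.9$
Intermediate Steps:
$E = 4$ ($E = 5 - 1 = 4$)
$g = - \frac{609509422}{149223123}$ ($g = \left(-18835\right) \frac{1}{6089} - \frac{24293}{24507} = - \frac{18835}{6089} - \frac{24293}{24507} = - \frac{609509422}{149223123} \approx -4.0845$)
$g + \left(47 + E\right)^{2} = - \frac{609509422}{149223123} + \left(47 + 4\right)^{2} = - \frac{609509422}{149223123} + 51^{2} = - \frac{609509422}{149223123} + 2601 = \frac{387519833501}{149223123}$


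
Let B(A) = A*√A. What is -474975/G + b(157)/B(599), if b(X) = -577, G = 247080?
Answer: -31665/16472 - 577*√599/358801 ≈ -1.9617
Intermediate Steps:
B(A) = A^(3/2)
-474975/G + b(157)/B(599) = -474975/247080 - 577*√599/358801 = -474975*1/247080 - 577*√599/358801 = -31665/16472 - 577*√599/358801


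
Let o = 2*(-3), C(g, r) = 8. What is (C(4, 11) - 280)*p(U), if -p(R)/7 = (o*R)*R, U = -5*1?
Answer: -285600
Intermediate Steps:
U = -5
o = -6
p(R) = 42*R² (p(R) = -7*(-6*R)*R = -(-42)*R² = 42*R²)
(C(4, 11) - 280)*p(U) = (8 - 280)*(42*(-5)²) = -11424*25 = -272*1050 = -285600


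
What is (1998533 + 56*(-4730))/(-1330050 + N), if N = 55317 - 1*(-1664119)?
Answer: 1733653/389386 ≈ 4.4523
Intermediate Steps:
N = 1719436 (N = 55317 + 1664119 = 1719436)
(1998533 + 56*(-4730))/(-1330050 + N) = (1998533 + 56*(-4730))/(-1330050 + 1719436) = (1998533 - 264880)/389386 = 1733653*(1/389386) = 1733653/389386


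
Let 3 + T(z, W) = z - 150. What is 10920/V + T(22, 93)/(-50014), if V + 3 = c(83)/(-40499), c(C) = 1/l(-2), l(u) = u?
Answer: -44237259142157/12153051902 ≈ -3640.0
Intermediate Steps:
T(z, W) = -153 + z (T(z, W) = -3 + (z - 150) = -3 + (-150 + z) = -153 + z)
c(C) = -1/2 (c(C) = 1/(-2) = -1/2)
V = -242993/80998 (V = -3 - 1/2/(-40499) = -3 - 1/2*(-1/40499) = -3 + 1/80998 = -242993/80998 ≈ -3.0000)
10920/V + T(22, 93)/(-50014) = 10920/(-242993/80998) + (-153 + 22)/(-50014) = 10920*(-80998/242993) - 131*(-1/50014) = -884498160/242993 + 131/50014 = -44237259142157/12153051902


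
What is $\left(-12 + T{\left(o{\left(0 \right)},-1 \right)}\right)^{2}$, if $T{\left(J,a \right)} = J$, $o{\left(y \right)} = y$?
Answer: $144$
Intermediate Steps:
$\left(-12 + T{\left(o{\left(0 \right)},-1 \right)}\right)^{2} = \left(-12 + 0\right)^{2} = \left(-12\right)^{2} = 144$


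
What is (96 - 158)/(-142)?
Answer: 31/71 ≈ 0.43662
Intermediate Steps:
(96 - 158)/(-142) = -62*(-1/142) = 31/71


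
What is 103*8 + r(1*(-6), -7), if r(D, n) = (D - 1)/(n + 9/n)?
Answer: 47841/58 ≈ 824.84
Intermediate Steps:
r(D, n) = (-1 + D)/(n + 9/n)
103*8 + r(1*(-6), -7) = 103*8 - 7*(-1 + 1*(-6))/(9 + (-7)²) = 824 - 7*(-1 - 6)/(9 + 49) = 824 - 7*(-7)/58 = 824 - 7*1/58*(-7) = 824 + 49/58 = 47841/58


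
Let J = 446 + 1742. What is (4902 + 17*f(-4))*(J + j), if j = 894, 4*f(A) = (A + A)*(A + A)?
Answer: 15946268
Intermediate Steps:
f(A) = A² (f(A) = ((A + A)*(A + A))/4 = ((2*A)*(2*A))/4 = (4*A²)/4 = A²)
J = 2188
(4902 + 17*f(-4))*(J + j) = (4902 + 17*(-4)²)*(2188 + 894) = (4902 + 17*16)*3082 = (4902 + 272)*3082 = 5174*3082 = 15946268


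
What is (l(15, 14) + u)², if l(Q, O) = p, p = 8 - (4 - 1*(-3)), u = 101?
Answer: 10404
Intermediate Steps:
p = 1 (p = 8 - (4 + 3) = 8 - 1*7 = 8 - 7 = 1)
l(Q, O) = 1
(l(15, 14) + u)² = (1 + 101)² = 102² = 10404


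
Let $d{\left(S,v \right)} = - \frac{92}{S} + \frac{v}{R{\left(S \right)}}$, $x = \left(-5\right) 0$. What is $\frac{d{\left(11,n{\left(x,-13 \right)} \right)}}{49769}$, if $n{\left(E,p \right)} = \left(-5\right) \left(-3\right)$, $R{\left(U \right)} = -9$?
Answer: $- \frac{331}{1642377} \approx -0.00020154$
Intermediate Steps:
$x = 0$
$n{\left(E,p \right)} = 15$
$d{\left(S,v \right)} = - \frac{92}{S} - \frac{v}{9}$ ($d{\left(S,v \right)} = - \frac{92}{S} + \frac{v}{-9} = - \frac{92}{S} + v \left(- \frac{1}{9}\right) = - \frac{92}{S} - \frac{v}{9}$)
$\frac{d{\left(11,n{\left(x,-13 \right)} \right)}}{49769} = \frac{- \frac{92}{11} - \frac{5}{3}}{49769} = \left(\left(-92\right) \frac{1}{11} - \frac{5}{3}\right) \frac{1}{49769} = \left(- \frac{92}{11} - \frac{5}{3}\right) \frac{1}{49769} = \left(- \frac{331}{33}\right) \frac{1}{49769} = - \frac{331}{1642377}$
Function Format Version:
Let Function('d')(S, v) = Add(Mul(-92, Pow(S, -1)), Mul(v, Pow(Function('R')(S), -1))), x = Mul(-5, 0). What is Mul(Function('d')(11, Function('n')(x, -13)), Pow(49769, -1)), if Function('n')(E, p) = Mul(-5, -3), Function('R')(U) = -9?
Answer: Rational(-331, 1642377) ≈ -0.00020154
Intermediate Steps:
x = 0
Function('n')(E, p) = 15
Function('d')(S, v) = Add(Mul(-92, Pow(S, -1)), Mul(Rational(-1, 9), v)) (Function('d')(S, v) = Add(Mul(-92, Pow(S, -1)), Mul(v, Pow(-9, -1))) = Add(Mul(-92, Pow(S, -1)), Mul(v, Rational(-1, 9))) = Add(Mul(-92, Pow(S, -1)), Mul(Rational(-1, 9), v)))
Mul(Function('d')(11, Function('n')(x, -13)), Pow(49769, -1)) = Mul(Add(Mul(-92, Pow(11, -1)), Mul(Rational(-1, 9), 15)), Pow(49769, -1)) = Mul(Add(Mul(-92, Rational(1, 11)), Rational(-5, 3)), Rational(1, 49769)) = Mul(Add(Rational(-92, 11), Rational(-5, 3)), Rational(1, 49769)) = Mul(Rational(-331, 33), Rational(1, 49769)) = Rational(-331, 1642377)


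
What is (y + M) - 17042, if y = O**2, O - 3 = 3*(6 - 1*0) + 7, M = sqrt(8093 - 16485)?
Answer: -16258 + 2*I*sqrt(2098) ≈ -16258.0 + 91.608*I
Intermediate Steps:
M = 2*I*sqrt(2098) (M = sqrt(-8392) = 2*I*sqrt(2098) ≈ 91.608*I)
O = 28 (O = 3 + (3*(6 - 1*0) + 7) = 3 + (3*(6 + 0) + 7) = 3 + (3*6 + 7) = 3 + (18 + 7) = 3 + 25 = 28)
y = 784 (y = 28**2 = 784)
(y + M) - 17042 = (784 + 2*I*sqrt(2098)) - 17042 = -16258 + 2*I*sqrt(2098)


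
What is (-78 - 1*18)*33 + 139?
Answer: -3029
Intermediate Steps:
(-78 - 1*18)*33 + 139 = (-78 - 18)*33 + 139 = -96*33 + 139 = -3168 + 139 = -3029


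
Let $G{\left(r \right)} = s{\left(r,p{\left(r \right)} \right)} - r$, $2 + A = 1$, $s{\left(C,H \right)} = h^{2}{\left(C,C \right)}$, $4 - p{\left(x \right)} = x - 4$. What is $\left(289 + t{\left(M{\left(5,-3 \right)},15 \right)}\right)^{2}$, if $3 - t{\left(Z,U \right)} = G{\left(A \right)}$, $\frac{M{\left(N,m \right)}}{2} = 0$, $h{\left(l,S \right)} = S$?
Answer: $84100$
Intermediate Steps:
$p{\left(x \right)} = 8 - x$ ($p{\left(x \right)} = 4 - \left(x - 4\right) = 4 - \left(-4 + x\right) = 8 - x$)
$M{\left(N,m \right)} = 0$ ($M{\left(N,m \right)} = 2 \cdot 0 = 0$)
$s{\left(C,H \right)} = C^{2}$
$A = -1$ ($A = -2 + 1 = -1$)
$G{\left(r \right)} = r^{2} - r$
$t{\left(Z,U \right)} = 1$ ($t{\left(Z,U \right)} = 3 - - (-1 - 1) = 3 - \left(-1\right) \left(-2\right) = 3 - 2 = 1$)
$\left(289 + t{\left(M{\left(5,-3 \right)},15 \right)}\right)^{2} = \left(289 + 1\right)^{2} = 290^{2} = 84100$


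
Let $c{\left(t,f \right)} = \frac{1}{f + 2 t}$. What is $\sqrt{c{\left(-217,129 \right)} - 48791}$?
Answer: $\frac{2 i \sqrt{1134695770}}{305} \approx 220.89 i$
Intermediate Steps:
$\sqrt{c{\left(-217,129 \right)} - 48791} = \sqrt{\frac{1}{129 + 2 \left(-217\right)} - 48791} = \sqrt{\frac{1}{129 - 434} - 48791} = \sqrt{\frac{1}{-305} - 48791} = \sqrt{- \frac{1}{305} - 48791} = \sqrt{- \frac{14881256}{305}} = \frac{2 i \sqrt{1134695770}}{305}$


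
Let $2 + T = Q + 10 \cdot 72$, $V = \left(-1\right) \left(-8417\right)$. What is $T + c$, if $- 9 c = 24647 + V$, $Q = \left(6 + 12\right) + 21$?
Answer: $- \frac{26251}{9} \approx -2916.8$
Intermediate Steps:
$Q = 39$ ($Q = 18 + 21 = 39$)
$V = 8417$
$c = - \frac{33064}{9}$ ($c = - \frac{24647 + 8417}{9} = \left(- \frac{1}{9}\right) 33064 = - \frac{33064}{9} \approx -3673.8$)
$T = 757$ ($T = -2 + \left(39 + 10 \cdot 72\right) = -2 + \left(39 + 720\right) = -2 + 759 = 757$)
$T + c = 757 - \frac{33064}{9} = - \frac{26251}{9}$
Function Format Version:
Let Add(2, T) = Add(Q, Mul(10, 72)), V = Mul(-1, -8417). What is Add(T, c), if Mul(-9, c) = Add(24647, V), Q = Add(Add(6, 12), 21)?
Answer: Rational(-26251, 9) ≈ -2916.8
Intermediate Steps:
Q = 39 (Q = Add(18, 21) = 39)
V = 8417
c = Rational(-33064, 9) (c = Mul(Rational(-1, 9), Add(24647, 8417)) = Mul(Rational(-1, 9), 33064) = Rational(-33064, 9) ≈ -3673.8)
T = 757 (T = Add(-2, Add(39, Mul(10, 72))) = Add(-2, Add(39, 720)) = Add(-2, 759) = 757)
Add(T, c) = Add(757, Rational(-33064, 9)) = Rational(-26251, 9)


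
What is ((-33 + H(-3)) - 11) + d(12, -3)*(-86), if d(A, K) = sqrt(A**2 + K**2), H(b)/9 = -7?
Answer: -107 - 258*sqrt(17) ≈ -1170.8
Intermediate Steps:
H(b) = -63 (H(b) = 9*(-7) = -63)
((-33 + H(-3)) - 11) + d(12, -3)*(-86) = ((-33 - 63) - 11) + sqrt(12**2 + (-3)**2)*(-86) = (-96 - 11) + sqrt(144 + 9)*(-86) = -107 + sqrt(153)*(-86) = -107 + (3*sqrt(17))*(-86) = -107 - 258*sqrt(17)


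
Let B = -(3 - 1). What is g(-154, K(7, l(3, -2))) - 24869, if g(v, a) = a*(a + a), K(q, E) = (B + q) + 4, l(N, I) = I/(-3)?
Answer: -24707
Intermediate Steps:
B = -2 (B = -1*2 = -2)
l(N, I) = -I/3 (l(N, I) = I*(-⅓) = -I/3)
K(q, E) = 2 + q (K(q, E) = (-2 + q) + 4 = 2 + q)
g(v, a) = 2*a² (g(v, a) = a*(2*a) = 2*a²)
g(-154, K(7, l(3, -2))) - 24869 = 2*(2 + 7)² - 24869 = 2*9² - 24869 = 2*81 - 24869 = 162 - 24869 = -24707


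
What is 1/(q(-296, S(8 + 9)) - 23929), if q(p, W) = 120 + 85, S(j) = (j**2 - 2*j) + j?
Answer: -1/23724 ≈ -4.2151e-5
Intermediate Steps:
S(j) = j**2 - j
q(p, W) = 205
1/(q(-296, S(8 + 9)) - 23929) = 1/(205 - 23929) = 1/(-23724) = -1/23724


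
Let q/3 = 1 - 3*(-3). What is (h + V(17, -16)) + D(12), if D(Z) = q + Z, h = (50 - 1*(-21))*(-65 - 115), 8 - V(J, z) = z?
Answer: -12714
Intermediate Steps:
V(J, z) = 8 - z
h = -12780 (h = (50 + 21)*(-180) = 71*(-180) = -12780)
q = 30 (q = 3*(1 - 3*(-3)) = 3*(1 + 9) = 3*10 = 30)
D(Z) = 30 + Z
(h + V(17, -16)) + D(12) = (-12780 + (8 - 1*(-16))) + (30 + 12) = (-12780 + (8 + 16)) + 42 = (-12780 + 24) + 42 = -12756 + 42 = -12714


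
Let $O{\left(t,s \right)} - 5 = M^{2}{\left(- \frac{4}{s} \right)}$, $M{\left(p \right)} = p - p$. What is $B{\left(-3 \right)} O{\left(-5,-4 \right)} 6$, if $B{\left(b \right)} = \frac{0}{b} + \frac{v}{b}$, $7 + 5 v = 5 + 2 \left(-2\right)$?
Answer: $12$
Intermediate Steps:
$v = - \frac{6}{5}$ ($v = - \frac{7}{5} + \frac{5 + 2 \left(-2\right)}{5} = - \frac{7}{5} + \frac{5 - 4}{5} = - \frac{7}{5} + \frac{1}{5} \cdot 1 = - \frac{7}{5} + \frac{1}{5} = - \frac{6}{5} \approx -1.2$)
$M{\left(p \right)} = 0$
$B{\left(b \right)} = - \frac{6}{5 b}$ ($B{\left(b \right)} = \frac{0}{b} - \frac{6}{5 b} = 0 - \frac{6}{5 b} = - \frac{6}{5 b}$)
$O{\left(t,s \right)} = 5$ ($O{\left(t,s \right)} = 5 + 0^{2} = 5 + 0 = 5$)
$B{\left(-3 \right)} O{\left(-5,-4 \right)} 6 = - \frac{6}{5 \left(-3\right)} 5 \cdot 6 = \left(- \frac{6}{5}\right) \left(- \frac{1}{3}\right) 5 \cdot 6 = \frac{2}{5} \cdot 5 \cdot 6 = 2 \cdot 6 = 12$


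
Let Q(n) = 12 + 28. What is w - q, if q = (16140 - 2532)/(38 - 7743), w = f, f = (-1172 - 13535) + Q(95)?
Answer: -112995627/7705 ≈ -14665.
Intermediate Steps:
Q(n) = 40
f = -14667 (f = (-1172 - 13535) + 40 = -14707 + 40 = -14667)
w = -14667
q = -13608/7705 (q = 13608/(-7705) = 13608*(-1/7705) = -13608/7705 ≈ -1.7661)
w - q = -14667 - 1*(-13608/7705) = -14667 + 13608/7705 = -112995627/7705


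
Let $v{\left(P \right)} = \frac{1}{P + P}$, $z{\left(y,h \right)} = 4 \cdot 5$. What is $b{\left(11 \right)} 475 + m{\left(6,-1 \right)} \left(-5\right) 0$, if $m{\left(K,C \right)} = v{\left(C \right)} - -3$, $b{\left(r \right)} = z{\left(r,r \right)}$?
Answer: $9500$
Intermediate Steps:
$z{\left(y,h \right)} = 20$
$b{\left(r \right)} = 20$
$v{\left(P \right)} = \frac{1}{2 P}$
$m{\left(K,C \right)} = 3 + \frac{1}{2 C}$ ($m{\left(K,C \right)} = \frac{1}{2 C} - -3 = \frac{1}{2 C} + 3 = 3 + \frac{1}{2 C}$)
$b{\left(11 \right)} 475 + m{\left(6,-1 \right)} \left(-5\right) 0 = 20 \cdot 475 + \left(3 + \frac{1}{2 \left(-1\right)}\right) \left(-5\right) 0 = 9500 + \left(3 + \frac{1}{2} \left(-1\right)\right) \left(-5\right) 0 = 9500 + \left(3 - \frac{1}{2}\right) \left(-5\right) 0 = 9500 + \frac{5}{2} \left(-5\right) 0 = 9500 - 0 = 9500 + 0 = 9500$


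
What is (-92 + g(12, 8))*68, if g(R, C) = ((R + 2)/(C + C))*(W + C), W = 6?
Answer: -5423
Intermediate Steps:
g(R, C) = (2 + R)*(6 + C)/(2*C) (g(R, C) = ((R + 2)/(C + C))*(6 + C) = ((2 + R)/((2*C)))*(6 + C) = ((2 + R)*(1/(2*C)))*(6 + C) = ((2 + R)/(2*C))*(6 + C) = (2 + R)*(6 + C)/(2*C))
(-92 + g(12, 8))*68 = (-92 + (1/2)*(12 + 6*12 + 8*(2 + 12))/8)*68 = (-92 + (1/2)*(1/8)*(12 + 72 + 8*14))*68 = (-92 + (1/2)*(1/8)*(12 + 72 + 112))*68 = (-92 + (1/2)*(1/8)*196)*68 = (-92 + 49/4)*68 = -319/4*68 = -5423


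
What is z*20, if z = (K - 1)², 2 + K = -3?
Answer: 720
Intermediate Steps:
K = -5 (K = -2 - 3 = -5)
z = 36 (z = (-5 - 1)² = (-6)² = 36)
z*20 = 36*20 = 720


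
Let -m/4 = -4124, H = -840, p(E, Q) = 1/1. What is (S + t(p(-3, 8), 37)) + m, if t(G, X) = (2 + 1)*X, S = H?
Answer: 15767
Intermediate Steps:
p(E, Q) = 1 (p(E, Q) = 1*1 = 1)
S = -840
t(G, X) = 3*X
m = 16496 (m = -4*(-4124) = 16496)
(S + t(p(-3, 8), 37)) + m = (-840 + 3*37) + 16496 = (-840 + 111) + 16496 = -729 + 16496 = 15767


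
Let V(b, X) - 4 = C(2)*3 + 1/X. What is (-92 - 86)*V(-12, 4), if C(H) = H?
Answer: -3649/2 ≈ -1824.5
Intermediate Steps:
V(b, X) = 10 + 1/X (V(b, X) = 4 + (2*3 + 1/X) = 4 + (6 + 1/X) = 10 + 1/X)
(-92 - 86)*V(-12, 4) = (-92 - 86)*(10 + 1/4) = -178*(10 + ¼) = -178*41/4 = -3649/2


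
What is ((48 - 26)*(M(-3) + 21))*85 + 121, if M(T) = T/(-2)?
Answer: 42196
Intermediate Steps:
M(T) = -T/2 (M(T) = T*(-½) = -T/2)
((48 - 26)*(M(-3) + 21))*85 + 121 = ((48 - 26)*(-½*(-3) + 21))*85 + 121 = (22*(3/2 + 21))*85 + 121 = (22*(45/2))*85 + 121 = 495*85 + 121 = 42075 + 121 = 42196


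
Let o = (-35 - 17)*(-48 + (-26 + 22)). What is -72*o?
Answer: -194688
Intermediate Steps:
o = 2704 (o = -52*(-48 - 4) = -52*(-52) = 2704)
-72*o = -72*2704 = -194688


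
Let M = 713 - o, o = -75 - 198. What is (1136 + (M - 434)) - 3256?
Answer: -1568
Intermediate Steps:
o = -273
M = 986 (M = 713 - 1*(-273) = 713 + 273 = 986)
(1136 + (M - 434)) - 3256 = (1136 + (986 - 434)) - 3256 = (1136 + 552) - 3256 = 1688 - 3256 = -1568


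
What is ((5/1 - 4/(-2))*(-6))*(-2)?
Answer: 84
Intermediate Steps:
((5/1 - 4/(-2))*(-6))*(-2) = ((5*1 - 4*(-1/2))*(-6))*(-2) = ((5 + 2)*(-6))*(-2) = (7*(-6))*(-2) = -42*(-2) = 84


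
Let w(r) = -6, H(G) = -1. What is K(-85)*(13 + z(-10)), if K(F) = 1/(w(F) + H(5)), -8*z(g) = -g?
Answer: -47/28 ≈ -1.6786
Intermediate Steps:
z(g) = g/8 (z(g) = -(-1)*g/8 = g/8)
K(F) = -⅐ (K(F) = 1/(-6 - 1) = 1/(-7) = -⅐)
K(-85)*(13 + z(-10)) = -(13 + (⅛)*(-10))/7 = -(13 - 5/4)/7 = -⅐*47/4 = -47/28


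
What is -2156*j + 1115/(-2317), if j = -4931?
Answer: 24632572697/2317 ≈ 1.0631e+7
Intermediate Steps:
-2156*j + 1115/(-2317) = -2156/(1/(-4931)) + 1115/(-2317) = -2156/(-1/4931) + 1115*(-1/2317) = -2156*(-4931) - 1115/2317 = 10631236 - 1115/2317 = 24632572697/2317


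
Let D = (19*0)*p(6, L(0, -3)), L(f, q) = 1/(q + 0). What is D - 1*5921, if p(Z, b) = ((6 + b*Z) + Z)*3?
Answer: -5921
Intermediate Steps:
L(f, q) = 1/q
p(Z, b) = 18 + 3*Z + 3*Z*b (p(Z, b) = ((6 + Z*b) + Z)*3 = (6 + Z + Z*b)*3 = 18 + 3*Z + 3*Z*b)
D = 0 (D = (19*0)*(18 + 3*6 + 3*6/(-3)) = 0*(18 + 18 + 3*6*(-⅓)) = 0*(18 + 18 - 6) = 0*30 = 0)
D - 1*5921 = 0 - 1*5921 = 0 - 5921 = -5921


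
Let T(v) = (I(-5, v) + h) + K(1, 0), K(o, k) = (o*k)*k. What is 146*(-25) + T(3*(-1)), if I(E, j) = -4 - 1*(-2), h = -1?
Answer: -3653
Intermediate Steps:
K(o, k) = o*k**2 (K(o, k) = (k*o)*k = o*k**2)
I(E, j) = -2 (I(E, j) = -4 + 2 = -2)
T(v) = -3 (T(v) = (-2 - 1) + 1*0**2 = -3 + 1*0 = -3 + 0 = -3)
146*(-25) + T(3*(-1)) = 146*(-25) - 3 = -3650 - 3 = -3653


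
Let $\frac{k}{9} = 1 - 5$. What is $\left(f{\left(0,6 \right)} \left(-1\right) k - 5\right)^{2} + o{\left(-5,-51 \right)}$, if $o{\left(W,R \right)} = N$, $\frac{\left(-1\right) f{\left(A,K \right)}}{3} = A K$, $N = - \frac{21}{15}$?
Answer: $\frac{118}{5} \approx 23.6$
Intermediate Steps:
$k = -36$ ($k = 9 \left(1 - 5\right) = 9 \left(-4\right) = -36$)
$N = - \frac{7}{5}$ ($N = \left(-21\right) \frac{1}{15} = - \frac{7}{5} \approx -1.4$)
$f{\left(A,K \right)} = - 3 A K$
$o{\left(W,R \right)} = - \frac{7}{5}$
$\left(f{\left(0,6 \right)} \left(-1\right) k - 5\right)^{2} + o{\left(-5,-51 \right)} = \left(\left(-3\right) 0 \cdot 6 \left(-1\right) \left(-36\right) - 5\right)^{2} - \frac{7}{5} = \left(0 \left(-1\right) \left(-36\right) - 5\right)^{2} - \frac{7}{5} = \left(0 \left(-36\right) - 5\right)^{2} - \frac{7}{5} = \left(0 - 5\right)^{2} - \frac{7}{5} = \left(-5\right)^{2} - \frac{7}{5} = 25 - \frac{7}{5} = \frac{118}{5}$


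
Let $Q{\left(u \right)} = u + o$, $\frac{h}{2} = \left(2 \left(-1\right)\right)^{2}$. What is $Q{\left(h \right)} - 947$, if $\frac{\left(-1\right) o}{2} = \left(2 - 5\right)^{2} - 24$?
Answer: $-909$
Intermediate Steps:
$o = 30$ ($o = - 2 \left(\left(2 - 5\right)^{2} - 24\right) = - 2 \left(\left(-3\right)^{2} - 24\right) = - 2 \left(9 - 24\right) = \left(-2\right) \left(-15\right) = 30$)
$h = 8$ ($h = 2 \left(2 \left(-1\right)\right)^{2} = 2 \left(-2\right)^{2} = 2 \cdot 4 = 8$)
$Q{\left(u \right)} = 30 + u$ ($Q{\left(u \right)} = u + 30 = 30 + u$)
$Q{\left(h \right)} - 947 = \left(30 + 8\right) - 947 = 38 - 947 = -909$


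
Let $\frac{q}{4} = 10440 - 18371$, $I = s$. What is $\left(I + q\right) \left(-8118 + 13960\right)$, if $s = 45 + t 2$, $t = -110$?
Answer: $-186353958$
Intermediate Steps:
$s = -175$ ($s = 45 - 220 = -175$)
$I = -175$
$q = -31724$ ($q = 4 \left(10440 - 18371\right) = 4 \left(-7931\right) = -31724$)
$\left(I + q\right) \left(-8118 + 13960\right) = \left(-175 - 31724\right) \left(-8118 + 13960\right) = \left(-31899\right) 5842 = -186353958$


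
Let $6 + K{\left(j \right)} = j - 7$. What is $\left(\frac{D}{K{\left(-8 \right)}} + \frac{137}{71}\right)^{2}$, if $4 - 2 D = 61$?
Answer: $\frac{10673289}{988036} \approx 10.803$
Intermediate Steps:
$D = - \frac{57}{2}$ ($D = 2 - \frac{61}{2} = - \frac{57}{2} \approx -28.5$)
$K{\left(j \right)} = -13 + j$ ($K{\left(j \right)} = -6 + \left(j - 7\right) = -6 + \left(-7 + j\right) = -13 + j$)
$\left(\frac{D}{K{\left(-8 \right)}} + \frac{137}{71}\right)^{2} = \left(- \frac{57}{2 \left(-13 - 8\right)} + \frac{137}{71}\right)^{2} = \left(- \frac{57}{2 \left(-21\right)} + 137 \cdot \frac{1}{71}\right)^{2} = \left(\left(- \frac{57}{2}\right) \left(- \frac{1}{21}\right) + \frac{137}{71}\right)^{2} = \left(\frac{19}{14} + \frac{137}{71}\right)^{2} = \left(\frac{3267}{994}\right)^{2} = \frac{10673289}{988036}$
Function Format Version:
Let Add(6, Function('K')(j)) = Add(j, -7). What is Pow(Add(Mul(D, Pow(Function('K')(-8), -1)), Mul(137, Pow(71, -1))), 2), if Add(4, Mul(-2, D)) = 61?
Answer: Rational(10673289, 988036) ≈ 10.803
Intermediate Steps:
D = Rational(-57, 2) (D = Add(2, Mul(Rational(-1, 2), 61)) = Add(2, Rational(-61, 2)) = Rational(-57, 2) ≈ -28.500)
Function('K')(j) = Add(-13, j) (Function('K')(j) = Add(-6, Add(j, -7)) = Add(-6, Add(-7, j)) = Add(-13, j))
Pow(Add(Mul(D, Pow(Function('K')(-8), -1)), Mul(137, Pow(71, -1))), 2) = Pow(Add(Mul(Rational(-57, 2), Pow(Add(-13, -8), -1)), Mul(137, Pow(71, -1))), 2) = Pow(Add(Mul(Rational(-57, 2), Pow(-21, -1)), Mul(137, Rational(1, 71))), 2) = Pow(Add(Mul(Rational(-57, 2), Rational(-1, 21)), Rational(137, 71)), 2) = Pow(Add(Rational(19, 14), Rational(137, 71)), 2) = Pow(Rational(3267, 994), 2) = Rational(10673289, 988036)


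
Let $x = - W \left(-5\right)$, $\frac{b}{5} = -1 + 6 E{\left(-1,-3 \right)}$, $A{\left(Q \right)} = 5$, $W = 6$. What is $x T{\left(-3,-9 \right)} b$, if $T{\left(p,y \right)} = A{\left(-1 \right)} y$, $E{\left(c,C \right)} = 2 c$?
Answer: $87750$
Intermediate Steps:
$T{\left(p,y \right)} = 5 y$
$b = -65$ ($b = 5 \left(-1 + 6 \cdot 2 \left(-1\right)\right) = 5 \left(-1 + 6 \left(-2\right)\right) = 5 \left(-1 - 12\right) = 5 \left(-13\right) = -65$)
$x = 30$ ($x = \left(-1\right) 6 \left(-5\right) = \left(-6\right) \left(-5\right) = 30$)
$x T{\left(-3,-9 \right)} b = 30 \cdot 5 \left(-9\right) \left(-65\right) = 30 \left(-45\right) \left(-65\right) = \left(-1350\right) \left(-65\right) = 87750$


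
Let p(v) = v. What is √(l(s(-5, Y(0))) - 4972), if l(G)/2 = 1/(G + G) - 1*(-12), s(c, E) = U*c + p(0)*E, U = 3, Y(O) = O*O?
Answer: I*√1113315/15 ≈ 70.343*I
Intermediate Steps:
Y(O) = O²
s(c, E) = 3*c (s(c, E) = 3*c + 0*E = 3*c + 0 = 3*c)
l(G) = 24 + 1/G (l(G) = 2*(1/(G + G) - 1*(-12)) = 2*(1/(2*G) + 12) = 2*(12 + 1/(2*G)) = 24 + 1/G)
√(l(s(-5, Y(0))) - 4972) = √((24 + 1/(3*(-5))) - 4972) = √((24 + 1/(-15)) - 4972) = √((24 - 1/15) - 4972) = √(359/15 - 4972) = √(-74221/15) = I*√1113315/15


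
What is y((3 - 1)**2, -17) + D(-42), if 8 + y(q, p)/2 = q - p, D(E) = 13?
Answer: 39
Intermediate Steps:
y(q, p) = -16 - 2*p + 2*q (y(q, p) = -16 + 2*(q - p) = -16 + (-2*p + 2*q) = -16 - 2*p + 2*q)
y((3 - 1)**2, -17) + D(-42) = (-16 - 2*(-17) + 2*(3 - 1)**2) + 13 = (-16 + 34 + 2*2**2) + 13 = (-16 + 34 + 2*4) + 13 = (-16 + 34 + 8) + 13 = 26 + 13 = 39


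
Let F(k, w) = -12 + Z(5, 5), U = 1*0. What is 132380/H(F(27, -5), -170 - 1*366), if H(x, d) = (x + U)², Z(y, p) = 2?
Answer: 6619/5 ≈ 1323.8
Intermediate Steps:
U = 0
F(k, w) = -10 (F(k, w) = -12 + 2 = -10)
H(x, d) = x² (H(x, d) = (x + 0)² = x²)
132380/H(F(27, -5), -170 - 1*366) = 132380/((-10)²) = 132380/100 = 132380*(1/100) = 6619/5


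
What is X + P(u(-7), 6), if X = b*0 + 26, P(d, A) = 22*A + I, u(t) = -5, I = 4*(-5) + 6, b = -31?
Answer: 144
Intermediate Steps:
I = -14 (I = -20 + 6 = -14)
P(d, A) = -14 + 22*A (P(d, A) = 22*A - 14 = -14 + 22*A)
X = 26 (X = -31*0 + 26 = 0 + 26 = 26)
X + P(u(-7), 6) = 26 + (-14 + 22*6) = 26 + (-14 + 132) = 26 + 118 = 144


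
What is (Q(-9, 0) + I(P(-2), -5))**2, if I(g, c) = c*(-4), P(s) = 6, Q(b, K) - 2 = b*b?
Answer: 10609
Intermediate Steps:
Q(b, K) = 2 + b**2 (Q(b, K) = 2 + b*b = 2 + b**2)
I(g, c) = -4*c
(Q(-9, 0) + I(P(-2), -5))**2 = ((2 + (-9)**2) - 4*(-5))**2 = ((2 + 81) + 20)**2 = (83 + 20)**2 = 103**2 = 10609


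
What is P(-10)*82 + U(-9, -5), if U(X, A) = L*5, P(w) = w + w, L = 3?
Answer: -1625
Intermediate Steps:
P(w) = 2*w
U(X, A) = 15 (U(X, A) = 3*5 = 15)
P(-10)*82 + U(-9, -5) = (2*(-10))*82 + 15 = -20*82 + 15 = -1640 + 15 = -1625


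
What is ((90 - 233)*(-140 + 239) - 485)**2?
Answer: 214388164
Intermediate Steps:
((90 - 233)*(-140 + 239) - 485)**2 = (-143*99 - 485)**2 = (-14157 - 485)**2 = (-14642)**2 = 214388164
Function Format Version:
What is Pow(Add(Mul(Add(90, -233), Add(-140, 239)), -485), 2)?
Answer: 214388164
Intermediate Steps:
Pow(Add(Mul(Add(90, -233), Add(-140, 239)), -485), 2) = Pow(Add(Mul(-143, 99), -485), 2) = Pow(Add(-14157, -485), 2) = Pow(-14642, 2) = 214388164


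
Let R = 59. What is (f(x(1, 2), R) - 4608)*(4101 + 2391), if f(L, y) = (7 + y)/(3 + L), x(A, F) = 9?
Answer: -29879430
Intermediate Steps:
f(L, y) = (7 + y)/(3 + L)
(f(x(1, 2), R) - 4608)*(4101 + 2391) = ((7 + 59)/(3 + 9) - 4608)*(4101 + 2391) = (66/12 - 4608)*6492 = ((1/12)*66 - 4608)*6492 = (11/2 - 4608)*6492 = -9205/2*6492 = -29879430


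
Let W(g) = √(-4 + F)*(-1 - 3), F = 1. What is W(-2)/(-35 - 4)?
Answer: 4*I*√3/39 ≈ 0.17765*I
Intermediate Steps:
W(g) = -4*I*√3 (W(g) = √(-4 + 1)*(-1 - 3) = √(-3)*(-4) = (I*√3)*(-4) = -4*I*√3)
W(-2)/(-35 - 4) = (-4*I*√3)/(-35 - 4) = (-4*I*√3)/(-39) = -(-4)*I*√3/39 = 4*I*√3/39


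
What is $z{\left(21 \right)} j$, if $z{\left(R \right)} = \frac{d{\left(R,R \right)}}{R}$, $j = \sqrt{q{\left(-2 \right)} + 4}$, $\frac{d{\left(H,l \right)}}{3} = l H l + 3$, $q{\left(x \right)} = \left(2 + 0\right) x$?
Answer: $0$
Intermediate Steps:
$q{\left(x \right)} = 2 x$
$d{\left(H,l \right)} = 9 + 3 H l^{2}$ ($d{\left(H,l \right)} = 3 \left(l H l + 3\right) = 3 \left(H l l + 3\right) = 3 \left(H l^{2} + 3\right) = 3 \left(3 + H l^{2}\right) = 9 + 3 H l^{2}$)
$j = 0$ ($j = \sqrt{2 \left(-2\right) + 4} = \sqrt{-4 + 4} = \sqrt{0} = 0$)
$z{\left(R \right)} = \frac{9 + 3 R^{3}}{R}$ ($z{\left(R \right)} = \frac{9 + 3 R R^{2}}{R} = \frac{9 + 3 R^{3}}{R}$)
$z{\left(21 \right)} j = \frac{3 \left(3 + 21^{3}\right)}{21} \cdot 0 = 3 \cdot \frac{1}{21} \left(3 + 9261\right) 0 = 3 \cdot \frac{1}{21} \cdot 9264 \cdot 0 = \frac{9264}{7} \cdot 0 = 0$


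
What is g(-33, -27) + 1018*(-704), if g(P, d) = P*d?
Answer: -715781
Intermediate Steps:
g(-33, -27) + 1018*(-704) = -33*(-27) + 1018*(-704) = 891 - 716672 = -715781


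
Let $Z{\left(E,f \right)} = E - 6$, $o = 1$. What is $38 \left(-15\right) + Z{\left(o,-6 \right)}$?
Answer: $-575$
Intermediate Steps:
$Z{\left(E,f \right)} = -6 + E$ ($Z{\left(E,f \right)} = E - 6 = -6 + E$)
$38 \left(-15\right) + Z{\left(o,-6 \right)} = 38 \left(-15\right) + \left(-6 + 1\right) = -570 - 5 = -575$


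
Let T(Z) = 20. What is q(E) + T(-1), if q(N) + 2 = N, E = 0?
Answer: 18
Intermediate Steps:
q(N) = -2 + N
q(E) + T(-1) = (-2 + 0) + 20 = -2 + 20 = 18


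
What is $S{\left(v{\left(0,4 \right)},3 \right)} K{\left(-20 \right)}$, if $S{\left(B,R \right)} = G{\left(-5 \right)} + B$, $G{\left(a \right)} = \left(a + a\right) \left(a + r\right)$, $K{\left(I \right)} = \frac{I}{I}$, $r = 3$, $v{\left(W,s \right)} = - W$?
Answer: $20$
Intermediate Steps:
$K{\left(I \right)} = 1$
$G{\left(a \right)} = 2 a \left(3 + a\right)$ ($G{\left(a \right)} = \left(a + a\right) \left(a + 3\right) = 2 a \left(3 + a\right)$)
$S{\left(B,R \right)} = 20 + B$ ($S{\left(B,R \right)} = 2 \left(-5\right) \left(3 - 5\right) + B = 2 \left(-5\right) \left(-2\right) + B = 20 + B$)
$S{\left(v{\left(0,4 \right)},3 \right)} K{\left(-20 \right)} = \left(20 - 0\right) 1 = \left(20 + 0\right) 1 = 20 \cdot 1 = 20$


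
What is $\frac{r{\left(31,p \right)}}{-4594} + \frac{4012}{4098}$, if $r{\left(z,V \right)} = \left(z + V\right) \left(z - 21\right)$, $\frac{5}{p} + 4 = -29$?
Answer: $\frac{47209132}{51772083} \approx 0.91186$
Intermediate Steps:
$p = - \frac{5}{33}$ ($p = \frac{5}{-4 - 29} = \frac{5}{-33} = 5 \left(- \frac{1}{33}\right) = - \frac{5}{33} \approx -0.15152$)
$r{\left(z,V \right)} = \left(-21 + z\right) \left(V + z\right)$ ($r{\left(z,V \right)} = \left(V + z\right) \left(-21 + z\right) = \left(-21 + z\right) \left(V + z\right)$)
$\frac{r{\left(31,p \right)}}{-4594} + \frac{4012}{4098} = \frac{31^{2} - - \frac{35}{11} - 651 - \frac{155}{33}}{-4594} + \frac{4012}{4098} = \left(961 + \frac{35}{11} - 651 - \frac{155}{33}\right) \left(- \frac{1}{4594}\right) + 4012 \cdot \frac{1}{4098} = \frac{10180}{33} \left(- \frac{1}{4594}\right) + \frac{2006}{2049} = - \frac{5090}{75801} + \frac{2006}{2049} = \frac{47209132}{51772083}$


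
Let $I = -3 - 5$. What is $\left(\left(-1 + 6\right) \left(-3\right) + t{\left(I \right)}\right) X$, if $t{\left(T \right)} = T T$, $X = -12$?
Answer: $-588$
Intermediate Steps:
$I = -8$
$t{\left(T \right)} = T^{2}$
$\left(\left(-1 + 6\right) \left(-3\right) + t{\left(I \right)}\right) X = \left(\left(-1 + 6\right) \left(-3\right) + \left(-8\right)^{2}\right) \left(-12\right) = \left(5 \left(-3\right) + 64\right) \left(-12\right) = \left(-15 + 64\right) \left(-12\right) = 49 \left(-12\right) = -588$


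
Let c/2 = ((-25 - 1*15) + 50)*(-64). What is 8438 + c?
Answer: 7158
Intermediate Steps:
c = -1280 (c = 2*(((-25 - 1*15) + 50)*(-64)) = 2*(((-25 - 15) + 50)*(-64)) = 2*((-40 + 50)*(-64)) = 2*(10*(-64)) = 2*(-640) = -1280)
8438 + c = 8438 - 1280 = 7158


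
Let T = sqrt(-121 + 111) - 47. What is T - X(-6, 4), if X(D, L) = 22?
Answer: -69 + I*sqrt(10) ≈ -69.0 + 3.1623*I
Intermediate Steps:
T = -47 + I*sqrt(10) (T = sqrt(-10) - 47 = I*sqrt(10) - 47 = -47 + I*sqrt(10) ≈ -47.0 + 3.1623*I)
T - X(-6, 4) = (-47 + I*sqrt(10)) - 1*22 = (-47 + I*sqrt(10)) - 22 = -69 + I*sqrt(10)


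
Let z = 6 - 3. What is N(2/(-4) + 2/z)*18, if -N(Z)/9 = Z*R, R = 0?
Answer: 0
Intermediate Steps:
z = 3
N(Z) = 0 (N(Z) = -9*Z*0 = -9*0 = 0)
N(2/(-4) + 2/z)*18 = 0*18 = 0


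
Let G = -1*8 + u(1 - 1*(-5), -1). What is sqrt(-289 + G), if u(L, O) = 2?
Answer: I*sqrt(295) ≈ 17.176*I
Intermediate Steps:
G = -6 (G = -1*8 + 2 = -8 + 2 = -6)
sqrt(-289 + G) = sqrt(-289 - 6) = sqrt(-295) = I*sqrt(295)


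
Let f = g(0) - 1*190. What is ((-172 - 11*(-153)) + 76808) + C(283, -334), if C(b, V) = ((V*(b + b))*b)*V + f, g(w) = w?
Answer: 17868895097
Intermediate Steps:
f = -190 (f = 0 - 1*190 = 0 - 190 = -190)
C(b, V) = -190 + 2*V²*b² (C(b, V) = ((V*(b + b))*b)*V - 190 = ((V*(2*b))*b)*V - 190 = ((2*V*b)*b)*V - 190 = (2*V*b²)*V - 190 = 2*V²*b² - 190 = -190 + 2*V²*b²)
((-172 - 11*(-153)) + 76808) + C(283, -334) = ((-172 - 11*(-153)) + 76808) + (-190 + 2*(-334)²*283²) = ((-172 + 1683) + 76808) + (-190 + 2*111556*80089) = (1511 + 76808) + (-190 + 17868816968) = 78319 + 17868816778 = 17868895097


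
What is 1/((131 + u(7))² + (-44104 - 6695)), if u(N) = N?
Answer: -1/31755 ≈ -3.1491e-5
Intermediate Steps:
1/((131 + u(7))² + (-44104 - 6695)) = 1/((131 + 7)² + (-44104 - 6695)) = 1/(138² - 50799) = 1/(19044 - 50799) = 1/(-31755) = -1/31755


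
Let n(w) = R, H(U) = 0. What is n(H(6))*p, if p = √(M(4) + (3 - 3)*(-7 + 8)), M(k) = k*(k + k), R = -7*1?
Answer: -28*√2 ≈ -39.598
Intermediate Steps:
R = -7
M(k) = 2*k² (M(k) = k*(2*k) = 2*k²)
n(w) = -7
p = 4*√2 (p = √(2*4² + (3 - 3)*(-7 + 8)) = √(2*16 + 0*1) = √(32 + 0) = √32 = 4*√2 ≈ 5.6569)
n(H(6))*p = -28*√2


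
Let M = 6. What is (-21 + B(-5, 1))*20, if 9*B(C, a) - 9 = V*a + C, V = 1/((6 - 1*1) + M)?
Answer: -4520/11 ≈ -410.91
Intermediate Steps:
V = 1/11 (V = 1/((6 - 1*1) + 6) = 1/((6 - 1) + 6) = 1/(5 + 6) = 1/11 ≈ 0.090909)
B(C, a) = 1 + C/9 + a/99 (B(C, a) = 1 + (a/11 + C)/9 = 1 + (C + a/11)/9 = 1 + (C/9 + a/99) = 1 + C/9 + a/99)
(-21 + B(-5, 1))*20 = (-21 + (1 + (⅑)*(-5) + (1/99)*1))*20 = (-21 + (1 - 5/9 + 1/99))*20 = (-21 + 5/11)*20 = -226/11*20 = -4520/11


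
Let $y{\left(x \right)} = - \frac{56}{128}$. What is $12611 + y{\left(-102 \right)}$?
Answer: $\frac{201769}{16} \approx 12611.0$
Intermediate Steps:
$y{\left(x \right)} = - \frac{7}{16}$ ($y{\left(x \right)} = \left(-56\right) \frac{1}{128} = - \frac{7}{16}$)
$12611 + y{\left(-102 \right)} = 12611 - \frac{7}{16} = \frac{201769}{16}$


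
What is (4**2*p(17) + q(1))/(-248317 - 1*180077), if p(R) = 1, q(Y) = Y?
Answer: -17/428394 ≈ -3.9683e-5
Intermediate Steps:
(4**2*p(17) + q(1))/(-248317 - 1*180077) = (4**2*1 + 1)/(-248317 - 1*180077) = (16*1 + 1)/(-248317 - 180077) = (16 + 1)/(-428394) = 17*(-1/428394) = -17/428394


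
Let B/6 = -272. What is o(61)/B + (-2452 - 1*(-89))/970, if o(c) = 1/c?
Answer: -117621173/48282720 ≈ -2.4361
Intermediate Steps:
B = -1632 (B = 6*(-272) = -1632)
o(61)/B + (-2452 - 1*(-89))/970 = 1/(61*(-1632)) + (-2452 - 1*(-89))/970 = (1/61)*(-1/1632) + (-2452 + 89)*(1/970) = -1/99552 - 2363*1/970 = -1/99552 - 2363/970 = -117621173/48282720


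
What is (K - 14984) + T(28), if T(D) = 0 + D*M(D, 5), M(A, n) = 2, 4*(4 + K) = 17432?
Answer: -10574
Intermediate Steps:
K = 4354 (K = -4 + (1/4)*17432 = -4 + 4358 = 4354)
T(D) = 2*D (T(D) = 0 + D*2 = 0 + 2*D = 2*D)
(K - 14984) + T(28) = (4354 - 14984) + 2*28 = -10630 + 56 = -10574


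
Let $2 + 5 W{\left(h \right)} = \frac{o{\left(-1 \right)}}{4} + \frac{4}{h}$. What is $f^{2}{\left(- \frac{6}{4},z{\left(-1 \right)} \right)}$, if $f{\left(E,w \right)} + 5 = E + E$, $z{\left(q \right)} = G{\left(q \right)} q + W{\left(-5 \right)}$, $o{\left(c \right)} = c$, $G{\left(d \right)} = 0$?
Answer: $64$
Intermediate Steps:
$W{\left(h \right)} = - \frac{9}{20} + \frac{4}{5 h}$ ($W{\left(h \right)} = - \frac{2}{5} + \frac{- \frac{1}{4} + \frac{4}{h}}{5} = - \frac{2}{5} - \left(\frac{1}{20} - \frac{4}{5 h}\right) = - \frac{9}{20} + \frac{4}{5 h}$)
$z{\left(q \right)} = - \frac{61}{100}$ ($z{\left(q \right)} = 0 q + \frac{16 - -45}{20 \left(-5\right)} = 0 + \frac{1}{20} \left(- \frac{1}{5}\right) \left(16 + 45\right) = 0 + \frac{1}{20} \left(- \frac{1}{5}\right) 61 = 0 - \frac{61}{100} = - \frac{61}{100}$)
$f{\left(E,w \right)} = -5 + 2 E$ ($f{\left(E,w \right)} = -5 + \left(E + E\right) = -5 + 2 E$)
$f^{2}{\left(- \frac{6}{4},z{\left(-1 \right)} \right)} = \left(-5 + 2 \left(- \frac{6}{4}\right)\right)^{2} = \left(-5 + 2 \left(\left(-6\right) \frac{1}{4}\right)\right)^{2} = \left(-5 + 2 \left(- \frac{3}{2}\right)\right)^{2} = \left(-5 - 3\right)^{2} = \left(-8\right)^{2} = 64$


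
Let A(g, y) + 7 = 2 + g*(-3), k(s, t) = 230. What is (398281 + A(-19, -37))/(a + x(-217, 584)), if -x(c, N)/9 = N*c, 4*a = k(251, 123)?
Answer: 796666/2281219 ≈ 0.34923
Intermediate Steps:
a = 115/2 (a = (1/4)*230 = 115/2 ≈ 57.500)
x(c, N) = -9*N*c
A(g, y) = -5 - 3*g (A(g, y) = -7 + (2 + g*(-3)) = -7 + (2 - 3*g) = -5 - 3*g)
(398281 + A(-19, -37))/(a + x(-217, 584)) = (398281 + (-5 - 3*(-19)))/(115/2 - 9*584*(-217)) = (398281 + (-5 + 57))/(115/2 + 1140552) = (398281 + 52)/(2281219/2) = 398333*(2/2281219) = 796666/2281219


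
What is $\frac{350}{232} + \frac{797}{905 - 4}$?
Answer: $\frac{250127}{104516} \approx 2.3932$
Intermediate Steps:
$\frac{350}{232} + \frac{797}{905 - 4} = 350 \cdot \frac{1}{232} + \frac{797}{905 - 4} = \frac{175}{116} + \frac{797}{901} = \frac{250127}{104516}$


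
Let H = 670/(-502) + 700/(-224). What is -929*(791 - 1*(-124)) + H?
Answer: -1706879235/2008 ≈ -8.5004e+5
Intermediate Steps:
H = -8955/2008 (H = 670*(-1/502) + 700*(-1/224) = -335/251 - 25/8 = -8955/2008 ≈ -4.4597)
-929*(791 - 1*(-124)) + H = -929*(791 - 1*(-124)) - 8955/2008 = -929*(791 + 124) - 8955/2008 = -929*915 - 8955/2008 = -850035 - 8955/2008 = -1706879235/2008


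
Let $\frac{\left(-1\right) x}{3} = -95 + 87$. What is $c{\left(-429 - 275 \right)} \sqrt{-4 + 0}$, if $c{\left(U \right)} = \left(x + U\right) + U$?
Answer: $- 2768 i \approx - 2768.0 i$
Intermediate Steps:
$x = 24$ ($x = - 3 \left(-95 + 87\right) = \left(-3\right) \left(-8\right) = 24$)
$c{\left(U \right)} = 24 + 2 U$ ($c{\left(U \right)} = \left(24 + U\right) + U = 24 + 2 U$)
$c{\left(-429 - 275 \right)} \sqrt{-4 + 0} = \left(24 + 2 \left(-429 - 275\right)\right) \sqrt{-4 + 0} = \left(24 + 2 \left(-429 - 275\right)\right) \sqrt{-4} = \left(24 + 2 \left(-704\right)\right) 2 i = \left(24 - 1408\right) 2 i = - 1384 \cdot 2 i = - 2768 i$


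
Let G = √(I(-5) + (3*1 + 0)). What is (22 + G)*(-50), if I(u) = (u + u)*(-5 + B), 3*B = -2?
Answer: -1100 - 50*√537/3 ≈ -1486.2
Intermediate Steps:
B = -⅔ (B = (⅓)*(-2) = -⅔ ≈ -0.66667)
I(u) = -34*u/3 (I(u) = (u + u)*(-5 - ⅔) = (2*u)*(-17/3) = -34*u/3)
G = √537/3 (G = √(-34/3*(-5) + (3*1 + 0)) = √(170/3 + (3 + 0)) = √(170/3 + 3) = √(179/3) = √537/3 ≈ 7.7244)
(22 + G)*(-50) = (22 + √537/3)*(-50) = -1100 - 50*√537/3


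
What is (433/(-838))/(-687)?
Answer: 433/575706 ≈ 0.00075212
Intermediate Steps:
(433/(-838))/(-687) = (433*(-1/838))*(-1/687) = -433/838*(-1/687) = 433/575706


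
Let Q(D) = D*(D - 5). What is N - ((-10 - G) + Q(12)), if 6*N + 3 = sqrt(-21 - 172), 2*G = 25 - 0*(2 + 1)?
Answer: -62 + I*sqrt(193)/6 ≈ -62.0 + 2.3154*I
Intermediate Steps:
G = 25/2 (G = (25 - 0*(2 + 1))/2 = (25 - 0*3)/2 = (25 - 1*0)/2 = (25 + 0)/2 = (1/2)*25 = 25/2 ≈ 12.500)
Q(D) = D*(-5 + D)
N = -1/2 + I*sqrt(193)/6 (N = -1/2 + sqrt(-21 - 172)/6 = -1/2 + sqrt(-193)/6 = -1/2 + (I*sqrt(193))/6 = -1/2 + I*sqrt(193)/6 ≈ -0.5 + 2.3154*I)
N - ((-10 - G) + Q(12)) = (-1/2 + I*sqrt(193)/6) - ((-10 - 1*25/2) + 12*(-5 + 12)) = (-1/2 + I*sqrt(193)/6) - ((-10 - 25/2) + 12*7) = (-1/2 + I*sqrt(193)/6) - (-45/2 + 84) = (-1/2 + I*sqrt(193)/6) - 1*123/2 = (-1/2 + I*sqrt(193)/6) - 123/2 = -62 + I*sqrt(193)/6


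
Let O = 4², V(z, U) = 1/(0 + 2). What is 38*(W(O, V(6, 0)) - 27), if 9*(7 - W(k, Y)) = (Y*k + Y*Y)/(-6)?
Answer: -27151/36 ≈ -754.19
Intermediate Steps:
V(z, U) = ½ (V(z, U) = 1/2 = ½)
O = 16
W(k, Y) = 7 + Y²/54 + Y*k/54 (W(k, Y) = 7 - (Y*k + Y*Y)/(9*(-6)) = 7 - (Y*k + Y²)*(-1)/(9*6) = 7 - (Y² + Y*k)*(-1)/(9*6) = 7 - (-Y²/6 - Y*k/6)/9 = 7 + (Y²/54 + Y*k/54) = 7 + Y²/54 + Y*k/54)
38*(W(O, V(6, 0)) - 27) = 38*((7 + (½)²/54 + (1/54)*(½)*16) - 27) = 38*((7 + (1/54)*(¼) + 4/27) - 27) = 38*((7 + 1/216 + 4/27) - 27) = 38*(515/72 - 27) = 38*(-1429/72) = -27151/36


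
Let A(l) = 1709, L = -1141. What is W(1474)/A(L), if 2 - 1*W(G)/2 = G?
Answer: -2944/1709 ≈ -1.7226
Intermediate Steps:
W(G) = 4 - 2*G
W(1474)/A(L) = (4 - 2*1474)/1709 = (4 - 2948)*(1/1709) = -2944*1/1709 = -2944/1709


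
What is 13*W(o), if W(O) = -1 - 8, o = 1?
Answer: -117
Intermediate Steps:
W(O) = -9
13*W(o) = 13*(-9) = -117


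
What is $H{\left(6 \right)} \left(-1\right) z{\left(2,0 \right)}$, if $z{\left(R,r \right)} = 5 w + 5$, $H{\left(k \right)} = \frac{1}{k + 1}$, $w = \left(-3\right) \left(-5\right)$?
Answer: $- \frac{80}{7} \approx -11.429$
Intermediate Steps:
$w = 15$
$H{\left(k \right)} = \frac{1}{1 + k}$
$z{\left(R,r \right)} = 80$ ($z{\left(R,r \right)} = 5 \cdot 15 + 5 = 75 + 5 = 80$)
$H{\left(6 \right)} \left(-1\right) z{\left(2,0 \right)} = \frac{1}{1 + 6} \left(-1\right) 80 = \frac{1}{7} \left(-1\right) 80 = \left(- \frac{1}{7}\right) 80 = - \frac{80}{7}$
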